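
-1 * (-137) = 137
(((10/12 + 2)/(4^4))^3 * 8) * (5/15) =4913/1358954496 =0.00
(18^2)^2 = 104976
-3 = -3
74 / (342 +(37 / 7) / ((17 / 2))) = 4403 / 20386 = 0.22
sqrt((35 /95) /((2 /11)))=1.42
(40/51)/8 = 5/51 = 0.10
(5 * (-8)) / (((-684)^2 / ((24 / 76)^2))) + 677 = 794045843 / 1172889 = 677.00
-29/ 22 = -1.32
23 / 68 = 0.34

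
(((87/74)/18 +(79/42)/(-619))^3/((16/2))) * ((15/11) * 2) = 0.00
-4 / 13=-0.31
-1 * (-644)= 644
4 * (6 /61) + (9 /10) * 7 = 6.69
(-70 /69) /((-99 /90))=700 /759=0.92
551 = 551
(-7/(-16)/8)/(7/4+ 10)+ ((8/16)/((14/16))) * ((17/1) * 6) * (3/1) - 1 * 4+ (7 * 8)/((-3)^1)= 4806931/31584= 152.20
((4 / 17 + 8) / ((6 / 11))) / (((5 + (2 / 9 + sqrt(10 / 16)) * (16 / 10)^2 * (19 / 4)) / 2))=1.74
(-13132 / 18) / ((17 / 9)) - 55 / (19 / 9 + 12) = -842297 / 2159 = -390.13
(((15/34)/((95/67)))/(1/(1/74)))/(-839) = -201/40107556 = -0.00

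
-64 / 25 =-2.56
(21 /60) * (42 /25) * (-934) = -68649 /125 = -549.19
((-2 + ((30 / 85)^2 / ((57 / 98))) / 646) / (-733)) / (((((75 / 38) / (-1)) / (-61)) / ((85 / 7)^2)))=432684956 / 34803573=12.43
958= 958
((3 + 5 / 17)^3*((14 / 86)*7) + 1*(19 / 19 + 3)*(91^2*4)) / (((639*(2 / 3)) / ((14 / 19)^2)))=2743958609504 / 16244338287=168.92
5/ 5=1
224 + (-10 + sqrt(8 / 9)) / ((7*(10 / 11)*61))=11*sqrt(2) / 6405 + 95637 / 427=223.98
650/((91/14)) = 100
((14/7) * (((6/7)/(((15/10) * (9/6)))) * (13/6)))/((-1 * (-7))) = 104/441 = 0.24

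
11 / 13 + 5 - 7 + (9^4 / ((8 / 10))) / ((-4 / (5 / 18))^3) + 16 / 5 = -93241 / 133120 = -0.70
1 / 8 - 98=-783 / 8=-97.88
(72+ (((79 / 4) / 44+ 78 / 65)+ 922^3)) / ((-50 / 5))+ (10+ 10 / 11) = -78377741.26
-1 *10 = -10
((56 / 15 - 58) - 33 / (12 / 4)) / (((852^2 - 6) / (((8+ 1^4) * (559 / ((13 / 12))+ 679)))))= -233981 / 241966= -0.97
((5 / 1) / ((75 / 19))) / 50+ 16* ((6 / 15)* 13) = 83.23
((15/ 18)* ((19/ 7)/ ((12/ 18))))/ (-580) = -19/ 3248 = -0.01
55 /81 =0.68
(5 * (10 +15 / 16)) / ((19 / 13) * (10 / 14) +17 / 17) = 79625 / 2976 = 26.76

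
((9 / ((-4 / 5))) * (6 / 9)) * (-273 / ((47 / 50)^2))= 5118750 / 2209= 2317.22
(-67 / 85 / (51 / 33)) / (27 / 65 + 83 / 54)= -47034 / 180047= -0.26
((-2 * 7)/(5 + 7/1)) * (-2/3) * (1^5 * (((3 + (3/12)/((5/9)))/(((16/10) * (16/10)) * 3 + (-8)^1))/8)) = -805/768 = -1.05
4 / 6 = 2 / 3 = 0.67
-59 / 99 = -0.60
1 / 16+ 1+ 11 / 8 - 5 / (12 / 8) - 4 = -235 / 48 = -4.90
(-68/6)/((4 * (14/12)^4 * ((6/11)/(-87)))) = 585684/2401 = 243.93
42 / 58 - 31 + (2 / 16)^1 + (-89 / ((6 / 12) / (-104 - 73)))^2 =230289697357 / 232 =992628005.85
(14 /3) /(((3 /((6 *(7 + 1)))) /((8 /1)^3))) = 114688 /3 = 38229.33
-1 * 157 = -157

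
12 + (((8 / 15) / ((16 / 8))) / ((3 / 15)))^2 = 124 / 9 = 13.78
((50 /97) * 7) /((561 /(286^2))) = 2602600 /4947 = 526.10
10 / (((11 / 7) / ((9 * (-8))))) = -5040 / 11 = -458.18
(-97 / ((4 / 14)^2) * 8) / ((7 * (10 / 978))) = -664062 / 5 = -132812.40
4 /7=0.57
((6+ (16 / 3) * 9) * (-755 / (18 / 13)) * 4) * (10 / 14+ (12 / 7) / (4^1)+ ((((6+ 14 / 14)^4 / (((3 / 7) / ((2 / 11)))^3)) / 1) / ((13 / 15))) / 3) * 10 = -7076750537600 / 83853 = -84394720.97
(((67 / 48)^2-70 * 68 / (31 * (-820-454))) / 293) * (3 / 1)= 13446829 / 634792704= 0.02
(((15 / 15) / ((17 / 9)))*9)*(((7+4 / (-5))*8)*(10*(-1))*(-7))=281232 / 17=16543.06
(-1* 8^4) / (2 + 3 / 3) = -4096 / 3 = -1365.33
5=5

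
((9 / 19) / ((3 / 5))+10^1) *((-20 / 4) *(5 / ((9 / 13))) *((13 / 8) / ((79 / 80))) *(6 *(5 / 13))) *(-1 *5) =33312500 / 4503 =7397.85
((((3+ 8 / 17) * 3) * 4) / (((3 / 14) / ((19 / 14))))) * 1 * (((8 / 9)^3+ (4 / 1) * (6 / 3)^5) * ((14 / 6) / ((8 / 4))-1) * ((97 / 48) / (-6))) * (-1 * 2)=1275267536 / 334611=3811.19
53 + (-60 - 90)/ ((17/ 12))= -899/ 17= -52.88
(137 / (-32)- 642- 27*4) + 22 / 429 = -941279 / 1248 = -754.23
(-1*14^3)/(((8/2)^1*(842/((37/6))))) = -12691/2526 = -5.02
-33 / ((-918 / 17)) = 11 / 18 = 0.61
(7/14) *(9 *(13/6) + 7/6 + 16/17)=551/51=10.80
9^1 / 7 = 9 / 7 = 1.29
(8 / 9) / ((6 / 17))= 68 / 27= 2.52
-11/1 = -11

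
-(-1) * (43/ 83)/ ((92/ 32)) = 344/ 1909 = 0.18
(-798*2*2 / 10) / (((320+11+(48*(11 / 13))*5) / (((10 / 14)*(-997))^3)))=73435098699300 / 340207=215854167.31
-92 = -92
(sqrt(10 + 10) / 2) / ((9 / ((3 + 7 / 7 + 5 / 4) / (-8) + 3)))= 25*sqrt(5) / 96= 0.58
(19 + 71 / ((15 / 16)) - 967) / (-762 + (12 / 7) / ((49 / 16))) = 2243906 / 1958805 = 1.15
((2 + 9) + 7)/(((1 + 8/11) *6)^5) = 161051/1069674768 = 0.00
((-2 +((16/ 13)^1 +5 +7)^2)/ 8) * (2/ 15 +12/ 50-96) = -2068.56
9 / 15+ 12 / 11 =93 / 55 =1.69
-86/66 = -43/33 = -1.30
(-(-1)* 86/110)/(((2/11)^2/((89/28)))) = 42097/560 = 75.17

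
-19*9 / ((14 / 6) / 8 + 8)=-4104 / 199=-20.62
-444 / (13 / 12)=-5328 / 13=-409.85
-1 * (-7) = 7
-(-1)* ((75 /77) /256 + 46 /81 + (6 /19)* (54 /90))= 115458661 /151683840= 0.76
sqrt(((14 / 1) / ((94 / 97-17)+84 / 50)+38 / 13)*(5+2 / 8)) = 12*sqrt(85993271) / 34801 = 3.20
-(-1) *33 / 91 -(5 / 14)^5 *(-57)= 4851081 / 6991712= 0.69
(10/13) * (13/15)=2/3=0.67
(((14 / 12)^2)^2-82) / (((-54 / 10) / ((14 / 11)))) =3635485 / 192456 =18.89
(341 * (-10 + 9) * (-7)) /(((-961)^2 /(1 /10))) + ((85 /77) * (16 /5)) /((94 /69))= 2795866103 /1078136290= 2.59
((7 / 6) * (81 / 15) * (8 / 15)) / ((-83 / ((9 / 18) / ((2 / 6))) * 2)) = -63 / 2075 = -0.03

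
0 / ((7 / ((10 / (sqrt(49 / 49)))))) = 0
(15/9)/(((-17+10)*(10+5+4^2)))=-5/651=-0.01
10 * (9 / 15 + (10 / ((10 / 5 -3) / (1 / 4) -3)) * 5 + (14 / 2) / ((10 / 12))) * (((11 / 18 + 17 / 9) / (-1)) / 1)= -325 / 7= -46.43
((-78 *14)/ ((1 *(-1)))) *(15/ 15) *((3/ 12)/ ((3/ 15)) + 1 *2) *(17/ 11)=60333/ 11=5484.82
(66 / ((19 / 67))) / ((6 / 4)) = 2948 / 19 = 155.16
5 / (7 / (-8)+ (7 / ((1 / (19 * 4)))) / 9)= 360 / 4193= 0.09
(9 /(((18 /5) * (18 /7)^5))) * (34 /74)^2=24286115 /5173637184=0.00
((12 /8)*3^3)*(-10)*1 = -405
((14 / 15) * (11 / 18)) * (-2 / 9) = -0.13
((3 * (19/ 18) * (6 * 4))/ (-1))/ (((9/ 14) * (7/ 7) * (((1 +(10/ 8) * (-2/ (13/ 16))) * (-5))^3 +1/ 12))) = -9350432/ 88580091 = -0.11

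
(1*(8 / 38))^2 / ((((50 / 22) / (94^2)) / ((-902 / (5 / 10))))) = -2805465344 / 9025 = -310854.89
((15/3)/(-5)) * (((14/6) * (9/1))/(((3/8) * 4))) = -14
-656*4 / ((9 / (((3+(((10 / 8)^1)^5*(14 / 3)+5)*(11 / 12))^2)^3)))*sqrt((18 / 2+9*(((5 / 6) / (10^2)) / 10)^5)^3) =-309129169134903729681542572292552000375317631978441*sqrt(7464960000000003) / 43908996768733633726718731616256000000000000000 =-608275346256.01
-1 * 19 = -19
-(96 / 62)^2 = -2304 / 961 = -2.40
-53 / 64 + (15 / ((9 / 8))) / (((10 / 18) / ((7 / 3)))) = 3531 / 64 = 55.17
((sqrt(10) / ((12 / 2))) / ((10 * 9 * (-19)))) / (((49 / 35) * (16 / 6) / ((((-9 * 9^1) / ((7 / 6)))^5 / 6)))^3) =1126419977246958720592007393738632050 * sqrt(10) / 30939858360298531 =115128281730797889383.61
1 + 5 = 6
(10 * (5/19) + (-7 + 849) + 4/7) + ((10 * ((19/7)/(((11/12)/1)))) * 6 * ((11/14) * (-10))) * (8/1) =-9609916/931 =-10322.14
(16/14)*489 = 3912/7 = 558.86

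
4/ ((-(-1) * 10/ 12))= 24/ 5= 4.80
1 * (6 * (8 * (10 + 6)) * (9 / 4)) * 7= 12096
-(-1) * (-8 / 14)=-4 / 7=-0.57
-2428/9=-269.78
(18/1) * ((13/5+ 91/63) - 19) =-1346/5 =-269.20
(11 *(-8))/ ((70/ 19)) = -836/ 35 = -23.89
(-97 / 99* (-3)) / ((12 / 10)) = 485 / 198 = 2.45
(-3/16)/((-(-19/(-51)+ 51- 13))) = 153/31312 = 0.00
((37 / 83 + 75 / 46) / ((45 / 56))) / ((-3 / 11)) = -9.47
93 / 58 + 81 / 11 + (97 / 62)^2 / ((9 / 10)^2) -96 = -4172203657 / 49662558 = -84.01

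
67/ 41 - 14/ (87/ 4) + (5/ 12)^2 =199309/ 171216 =1.16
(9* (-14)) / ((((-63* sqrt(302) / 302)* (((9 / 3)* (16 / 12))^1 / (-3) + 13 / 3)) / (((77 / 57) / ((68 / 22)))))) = 847* sqrt(302) / 2907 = 5.06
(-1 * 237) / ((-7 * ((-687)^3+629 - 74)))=-79 / 756565012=-0.00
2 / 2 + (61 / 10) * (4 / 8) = 4.05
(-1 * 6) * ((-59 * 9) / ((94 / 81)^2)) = 10451673 / 4418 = 2365.70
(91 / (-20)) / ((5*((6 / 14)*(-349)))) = 637 / 104700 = 0.01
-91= -91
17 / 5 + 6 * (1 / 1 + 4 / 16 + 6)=469 / 10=46.90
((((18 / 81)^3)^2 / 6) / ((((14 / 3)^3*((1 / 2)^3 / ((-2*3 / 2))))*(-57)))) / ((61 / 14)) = 0.00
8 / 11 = 0.73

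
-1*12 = -12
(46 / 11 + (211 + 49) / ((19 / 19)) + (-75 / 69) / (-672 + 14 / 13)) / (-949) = -582964611 / 2094126034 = -0.28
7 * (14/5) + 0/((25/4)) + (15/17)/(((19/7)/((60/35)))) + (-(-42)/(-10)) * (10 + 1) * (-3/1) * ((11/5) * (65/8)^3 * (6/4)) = 245348.25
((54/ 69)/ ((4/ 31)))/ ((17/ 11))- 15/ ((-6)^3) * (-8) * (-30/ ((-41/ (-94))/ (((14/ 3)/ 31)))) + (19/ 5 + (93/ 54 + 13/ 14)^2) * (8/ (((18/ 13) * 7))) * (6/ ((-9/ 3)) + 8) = 26217459306883/ 414212023890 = 63.29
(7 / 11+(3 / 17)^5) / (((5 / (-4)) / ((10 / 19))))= -79533376 / 296750113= -0.27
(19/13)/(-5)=-19/65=-0.29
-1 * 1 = -1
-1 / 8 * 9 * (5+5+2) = -27 / 2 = -13.50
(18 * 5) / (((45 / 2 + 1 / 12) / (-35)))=-37800 / 271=-139.48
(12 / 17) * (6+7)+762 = 13110 / 17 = 771.18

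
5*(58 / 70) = 29 / 7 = 4.14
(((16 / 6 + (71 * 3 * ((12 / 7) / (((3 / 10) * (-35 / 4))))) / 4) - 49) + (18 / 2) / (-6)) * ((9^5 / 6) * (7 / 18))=-17705223 / 56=-316164.70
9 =9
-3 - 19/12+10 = 65/12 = 5.42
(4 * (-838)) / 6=-1676 / 3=-558.67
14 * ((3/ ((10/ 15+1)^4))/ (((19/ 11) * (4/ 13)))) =243243/ 23750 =10.24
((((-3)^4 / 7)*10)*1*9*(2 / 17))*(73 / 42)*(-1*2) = -354780 / 833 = -425.91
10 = 10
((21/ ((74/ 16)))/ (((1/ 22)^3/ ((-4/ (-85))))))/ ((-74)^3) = -894432/ 159303685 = -0.01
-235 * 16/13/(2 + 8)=-376/13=-28.92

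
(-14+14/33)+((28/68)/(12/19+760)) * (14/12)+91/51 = -191189719/16215144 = -11.79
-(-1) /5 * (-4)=-4 /5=-0.80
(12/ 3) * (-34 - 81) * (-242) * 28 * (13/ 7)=5788640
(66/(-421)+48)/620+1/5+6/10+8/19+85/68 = 12637587/4959380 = 2.55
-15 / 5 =-3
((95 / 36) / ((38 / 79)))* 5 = 1975 / 72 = 27.43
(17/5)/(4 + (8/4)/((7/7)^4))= 17/30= 0.57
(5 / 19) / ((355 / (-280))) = -280 / 1349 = -0.21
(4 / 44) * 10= 10 / 11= 0.91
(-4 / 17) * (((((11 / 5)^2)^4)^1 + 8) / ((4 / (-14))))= 3044774334 / 6640625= 458.51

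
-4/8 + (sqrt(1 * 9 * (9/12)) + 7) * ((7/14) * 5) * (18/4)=135 * sqrt(3)/8 + 313/4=107.48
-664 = -664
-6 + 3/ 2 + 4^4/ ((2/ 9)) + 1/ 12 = 13771/ 12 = 1147.58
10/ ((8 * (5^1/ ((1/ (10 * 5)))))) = 1/ 200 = 0.00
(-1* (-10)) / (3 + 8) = 10 / 11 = 0.91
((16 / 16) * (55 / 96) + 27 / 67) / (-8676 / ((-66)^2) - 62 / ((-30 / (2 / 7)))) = -0.70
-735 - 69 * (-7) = -252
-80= -80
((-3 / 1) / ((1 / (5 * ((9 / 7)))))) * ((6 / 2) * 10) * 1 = -4050 / 7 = -578.57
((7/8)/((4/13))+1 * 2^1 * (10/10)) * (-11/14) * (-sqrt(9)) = 11.42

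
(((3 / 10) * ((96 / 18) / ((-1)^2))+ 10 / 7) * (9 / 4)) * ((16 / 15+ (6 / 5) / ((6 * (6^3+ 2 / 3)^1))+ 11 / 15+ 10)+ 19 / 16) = 161082423 / 1820000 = 88.51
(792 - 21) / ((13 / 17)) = 13107 / 13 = 1008.23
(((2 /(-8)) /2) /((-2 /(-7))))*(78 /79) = -273 /632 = -0.43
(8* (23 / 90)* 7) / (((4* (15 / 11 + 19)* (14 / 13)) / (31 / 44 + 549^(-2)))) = 558739805 / 4860995328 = 0.11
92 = 92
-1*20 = -20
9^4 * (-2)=-13122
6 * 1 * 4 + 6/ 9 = 74/ 3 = 24.67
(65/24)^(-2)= 576/4225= 0.14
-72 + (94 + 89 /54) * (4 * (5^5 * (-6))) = -64563148 /9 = -7173683.11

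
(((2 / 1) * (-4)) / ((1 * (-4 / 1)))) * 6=12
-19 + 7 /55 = -1038 /55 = -18.87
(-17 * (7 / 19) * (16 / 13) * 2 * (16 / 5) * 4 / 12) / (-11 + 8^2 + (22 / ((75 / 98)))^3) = -1713600000 / 2480910432377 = -0.00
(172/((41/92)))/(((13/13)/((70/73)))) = 1107680/2993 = 370.09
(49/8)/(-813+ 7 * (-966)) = -0.00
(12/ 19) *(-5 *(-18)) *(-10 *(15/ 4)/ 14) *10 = -1522.56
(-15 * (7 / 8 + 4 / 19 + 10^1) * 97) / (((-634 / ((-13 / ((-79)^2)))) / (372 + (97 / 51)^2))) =-10379372870425 / 521442140496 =-19.91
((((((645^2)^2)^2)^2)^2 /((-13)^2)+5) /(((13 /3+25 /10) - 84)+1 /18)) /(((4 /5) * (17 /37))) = -670339962125304044067283960829136999122606199374946021859306153689642262179404497146607148775 /3987724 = -168100892169393880837110100000000000000000000000000000000000000000000000000000000000000.00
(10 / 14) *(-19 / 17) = -95 / 119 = -0.80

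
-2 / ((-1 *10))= 1 / 5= 0.20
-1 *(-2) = 2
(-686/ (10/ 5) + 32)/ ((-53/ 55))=17105/ 53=322.74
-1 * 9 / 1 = -9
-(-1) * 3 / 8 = 3 / 8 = 0.38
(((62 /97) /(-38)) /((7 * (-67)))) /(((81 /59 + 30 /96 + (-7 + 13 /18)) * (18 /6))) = -87792 /33725007239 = -0.00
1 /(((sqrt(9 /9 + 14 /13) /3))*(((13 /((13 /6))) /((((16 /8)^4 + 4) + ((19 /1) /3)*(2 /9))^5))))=32255902407184*sqrt(39) /129140163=1559840.42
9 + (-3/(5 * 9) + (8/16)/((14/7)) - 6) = 3.18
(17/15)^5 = 1419857/759375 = 1.87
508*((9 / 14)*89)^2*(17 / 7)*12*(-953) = -15841336568724 / 343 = -46184654719.31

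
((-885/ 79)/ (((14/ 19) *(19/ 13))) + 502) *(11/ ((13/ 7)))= 5980777/ 2054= 2911.77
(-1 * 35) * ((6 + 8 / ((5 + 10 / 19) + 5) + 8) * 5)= -2583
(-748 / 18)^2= 139876 / 81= 1726.86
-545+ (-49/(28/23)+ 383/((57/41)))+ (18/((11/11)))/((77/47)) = -5245237/17556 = -298.77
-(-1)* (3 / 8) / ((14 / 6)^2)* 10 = 135 / 196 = 0.69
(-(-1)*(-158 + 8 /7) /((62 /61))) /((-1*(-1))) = -33489 /217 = -154.33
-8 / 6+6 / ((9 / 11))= 6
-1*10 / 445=-2 / 89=-0.02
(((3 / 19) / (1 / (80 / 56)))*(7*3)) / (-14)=-45 / 133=-0.34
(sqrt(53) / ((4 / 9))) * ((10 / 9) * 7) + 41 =41 + 35 * sqrt(53) / 2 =168.40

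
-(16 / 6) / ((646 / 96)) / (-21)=128 / 6783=0.02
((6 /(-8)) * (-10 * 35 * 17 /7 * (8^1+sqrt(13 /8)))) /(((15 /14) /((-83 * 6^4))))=-512023680 -16000740 * sqrt(26)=-593611765.49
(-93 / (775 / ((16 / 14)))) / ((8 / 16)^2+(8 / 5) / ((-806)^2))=-15591264 / 28421855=-0.55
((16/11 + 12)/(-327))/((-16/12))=37/1199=0.03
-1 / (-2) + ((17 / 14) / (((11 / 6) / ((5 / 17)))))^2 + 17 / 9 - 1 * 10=-808223 / 106722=-7.57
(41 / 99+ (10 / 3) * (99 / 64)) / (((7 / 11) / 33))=27731 / 96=288.86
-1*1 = -1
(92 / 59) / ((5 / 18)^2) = 29808 / 1475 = 20.21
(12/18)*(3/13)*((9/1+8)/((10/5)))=17/13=1.31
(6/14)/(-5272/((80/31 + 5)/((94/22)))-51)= -165/1163659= -0.00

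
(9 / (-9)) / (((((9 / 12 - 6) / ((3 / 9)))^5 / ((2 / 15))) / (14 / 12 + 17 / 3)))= 41984 / 44659644435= 0.00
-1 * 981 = -981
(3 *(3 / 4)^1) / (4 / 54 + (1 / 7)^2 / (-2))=11907 / 338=35.23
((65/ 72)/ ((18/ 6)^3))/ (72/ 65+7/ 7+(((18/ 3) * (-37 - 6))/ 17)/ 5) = -2873/ 79704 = -0.04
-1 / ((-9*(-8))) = -1 / 72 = -0.01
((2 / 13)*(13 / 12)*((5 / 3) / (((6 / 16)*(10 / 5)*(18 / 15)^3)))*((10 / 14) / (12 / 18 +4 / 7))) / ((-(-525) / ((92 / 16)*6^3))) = 2875 / 9828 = 0.29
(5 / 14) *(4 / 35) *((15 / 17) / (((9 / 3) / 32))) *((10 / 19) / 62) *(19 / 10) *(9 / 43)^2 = 12960 / 47746727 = 0.00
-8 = -8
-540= -540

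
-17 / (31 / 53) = -901 / 31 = -29.06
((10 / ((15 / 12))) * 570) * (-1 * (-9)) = 41040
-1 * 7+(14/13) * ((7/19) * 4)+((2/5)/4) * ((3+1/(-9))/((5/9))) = -30214/6175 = -4.89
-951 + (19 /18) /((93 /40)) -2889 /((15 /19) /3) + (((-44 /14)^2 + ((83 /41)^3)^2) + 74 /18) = -11538884301090468848 /974080126180665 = -11845.93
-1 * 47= -47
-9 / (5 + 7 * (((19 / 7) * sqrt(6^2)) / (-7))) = 63 / 79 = 0.80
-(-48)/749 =0.06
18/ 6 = 3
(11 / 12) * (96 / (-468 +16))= -22 / 113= -0.19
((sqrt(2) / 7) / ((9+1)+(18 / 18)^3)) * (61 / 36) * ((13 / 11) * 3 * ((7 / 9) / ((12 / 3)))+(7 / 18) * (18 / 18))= 3721 * sqrt(2) / 156816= 0.03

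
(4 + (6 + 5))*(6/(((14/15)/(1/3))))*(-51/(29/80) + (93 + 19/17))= -738000/493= -1496.96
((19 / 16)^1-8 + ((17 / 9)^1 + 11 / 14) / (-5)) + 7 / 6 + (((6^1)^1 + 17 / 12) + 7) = 41509 / 5040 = 8.24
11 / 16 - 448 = -447.31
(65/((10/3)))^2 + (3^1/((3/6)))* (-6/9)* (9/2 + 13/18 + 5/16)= 3223/9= 358.11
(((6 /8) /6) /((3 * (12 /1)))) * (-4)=-1 /72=-0.01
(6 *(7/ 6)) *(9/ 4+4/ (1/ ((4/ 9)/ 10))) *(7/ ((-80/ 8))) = -21413/ 1800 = -11.90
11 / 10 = 1.10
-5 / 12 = -0.42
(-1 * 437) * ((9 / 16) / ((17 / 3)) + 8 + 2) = -1200439 / 272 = -4413.38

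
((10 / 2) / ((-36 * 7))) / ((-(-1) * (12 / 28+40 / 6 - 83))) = 0.00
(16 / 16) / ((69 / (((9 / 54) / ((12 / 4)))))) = 1 / 1242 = 0.00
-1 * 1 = -1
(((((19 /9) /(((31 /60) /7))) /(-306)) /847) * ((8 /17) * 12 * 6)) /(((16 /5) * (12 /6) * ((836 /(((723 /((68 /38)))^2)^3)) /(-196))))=2743887008684524408556238675 /4605227644369616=595820059414.27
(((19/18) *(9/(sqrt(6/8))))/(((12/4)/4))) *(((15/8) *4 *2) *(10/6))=1900 *sqrt(3)/9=365.66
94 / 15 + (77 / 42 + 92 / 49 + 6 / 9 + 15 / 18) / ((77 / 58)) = 576802 / 56595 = 10.19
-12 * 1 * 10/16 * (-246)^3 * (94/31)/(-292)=-2623822470/2263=-1159444.31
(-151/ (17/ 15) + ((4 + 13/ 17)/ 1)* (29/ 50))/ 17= -110901/ 14450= -7.67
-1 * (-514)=514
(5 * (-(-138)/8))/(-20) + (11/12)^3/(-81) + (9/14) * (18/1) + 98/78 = 108339499/12737088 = 8.51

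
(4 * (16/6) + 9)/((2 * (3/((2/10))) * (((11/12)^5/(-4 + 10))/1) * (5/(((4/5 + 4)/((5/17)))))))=1996627968/100656875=19.84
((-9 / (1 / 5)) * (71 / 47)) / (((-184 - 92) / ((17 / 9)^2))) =102595 / 116748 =0.88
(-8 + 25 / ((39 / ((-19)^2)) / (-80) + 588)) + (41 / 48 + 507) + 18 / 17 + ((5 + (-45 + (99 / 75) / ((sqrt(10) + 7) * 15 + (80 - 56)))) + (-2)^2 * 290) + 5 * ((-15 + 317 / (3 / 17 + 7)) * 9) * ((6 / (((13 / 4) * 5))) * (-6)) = -4832913619293420253 / 3754390776848400 - 11 * sqrt(10) / 7995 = -1287.27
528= 528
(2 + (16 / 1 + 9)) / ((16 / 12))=81 / 4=20.25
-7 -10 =-17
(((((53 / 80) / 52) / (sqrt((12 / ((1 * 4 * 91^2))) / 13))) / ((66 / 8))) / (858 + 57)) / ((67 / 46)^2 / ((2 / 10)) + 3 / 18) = 196259 * sqrt(39) / 41302532700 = 0.00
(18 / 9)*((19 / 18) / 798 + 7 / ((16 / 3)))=3973 / 1512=2.63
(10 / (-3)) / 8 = -5 / 12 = -0.42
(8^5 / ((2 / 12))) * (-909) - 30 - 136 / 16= -357433421 / 2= -178716710.50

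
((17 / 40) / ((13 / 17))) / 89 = 289 / 46280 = 0.01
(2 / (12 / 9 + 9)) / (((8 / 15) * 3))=15 / 124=0.12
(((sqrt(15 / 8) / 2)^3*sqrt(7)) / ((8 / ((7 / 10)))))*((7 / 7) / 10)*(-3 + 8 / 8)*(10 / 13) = -21*sqrt(210) / 26624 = -0.01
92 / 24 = 23 / 6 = 3.83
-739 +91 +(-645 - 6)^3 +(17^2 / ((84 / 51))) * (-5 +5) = -275895099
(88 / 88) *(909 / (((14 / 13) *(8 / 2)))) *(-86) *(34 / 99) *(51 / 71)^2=-2496447603 / 776314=-3215.77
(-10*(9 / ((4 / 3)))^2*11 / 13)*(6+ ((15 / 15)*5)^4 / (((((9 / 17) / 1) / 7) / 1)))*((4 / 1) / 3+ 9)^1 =-3426339015 / 104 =-32945567.45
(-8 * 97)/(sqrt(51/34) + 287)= -445424/164735 + 776 * sqrt(6)/164735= -2.69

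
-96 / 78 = -16 / 13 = -1.23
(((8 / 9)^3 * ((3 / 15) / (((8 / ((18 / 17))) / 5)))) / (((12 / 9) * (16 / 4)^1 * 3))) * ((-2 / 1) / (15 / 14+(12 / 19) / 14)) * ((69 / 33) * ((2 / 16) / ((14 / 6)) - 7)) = 679972 / 4498659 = 0.15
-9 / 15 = -3 / 5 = -0.60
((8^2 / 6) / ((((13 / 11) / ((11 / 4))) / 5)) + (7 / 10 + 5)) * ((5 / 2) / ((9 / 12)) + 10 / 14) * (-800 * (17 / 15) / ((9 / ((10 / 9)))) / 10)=-1170403760 / 199017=-5880.92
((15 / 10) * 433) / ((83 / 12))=7794 / 83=93.90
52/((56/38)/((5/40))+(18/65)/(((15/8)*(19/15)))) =4.37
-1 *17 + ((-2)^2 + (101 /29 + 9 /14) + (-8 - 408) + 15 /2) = -84727 /203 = -417.37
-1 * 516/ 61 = -516/ 61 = -8.46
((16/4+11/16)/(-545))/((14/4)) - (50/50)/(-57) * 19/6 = 0.05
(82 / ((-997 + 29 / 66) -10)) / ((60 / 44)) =-19844 / 332165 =-0.06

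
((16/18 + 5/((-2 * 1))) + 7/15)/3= -103/270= -0.38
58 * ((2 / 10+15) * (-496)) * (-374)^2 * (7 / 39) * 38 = -81348229157888 / 195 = -417170405937.89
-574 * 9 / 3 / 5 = -1722 / 5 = -344.40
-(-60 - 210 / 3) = 130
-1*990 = -990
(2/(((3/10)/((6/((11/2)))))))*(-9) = -720/11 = -65.45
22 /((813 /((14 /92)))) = 77 /18699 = 0.00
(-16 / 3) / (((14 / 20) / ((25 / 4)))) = -47.62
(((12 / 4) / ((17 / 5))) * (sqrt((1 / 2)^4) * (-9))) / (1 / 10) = -675 / 34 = -19.85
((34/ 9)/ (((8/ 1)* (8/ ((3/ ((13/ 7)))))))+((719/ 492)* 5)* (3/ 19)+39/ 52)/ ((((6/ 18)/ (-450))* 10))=-87456825/ 324064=-269.88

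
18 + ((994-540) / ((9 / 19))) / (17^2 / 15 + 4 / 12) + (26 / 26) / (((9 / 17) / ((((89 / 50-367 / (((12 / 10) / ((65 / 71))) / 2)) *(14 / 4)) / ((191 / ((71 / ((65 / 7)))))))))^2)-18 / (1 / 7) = 1198345105667223258289 / 55057572092250000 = 21765.31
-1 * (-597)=597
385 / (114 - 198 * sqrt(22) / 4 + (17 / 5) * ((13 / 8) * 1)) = -3.42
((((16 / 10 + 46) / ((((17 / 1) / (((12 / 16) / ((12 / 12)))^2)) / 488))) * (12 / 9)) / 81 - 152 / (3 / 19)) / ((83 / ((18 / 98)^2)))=-384756 / 996415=-0.39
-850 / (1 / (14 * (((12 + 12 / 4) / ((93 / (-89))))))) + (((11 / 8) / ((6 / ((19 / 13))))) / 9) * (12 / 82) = 203220114479 / 1189656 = 170822.59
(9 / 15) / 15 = 1 / 25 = 0.04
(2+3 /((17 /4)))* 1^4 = 46 /17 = 2.71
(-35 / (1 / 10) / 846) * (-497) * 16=1391600 / 423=3289.83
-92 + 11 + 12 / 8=-159 / 2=-79.50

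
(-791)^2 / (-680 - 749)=-625681 / 1429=-437.85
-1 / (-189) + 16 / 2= 8.01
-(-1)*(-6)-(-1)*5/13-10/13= -83/13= -6.38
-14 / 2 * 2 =-14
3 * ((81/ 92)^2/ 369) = 0.01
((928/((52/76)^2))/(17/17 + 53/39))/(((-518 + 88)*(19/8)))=-52896/64285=-0.82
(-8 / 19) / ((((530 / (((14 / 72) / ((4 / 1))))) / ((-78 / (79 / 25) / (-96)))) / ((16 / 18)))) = -455 / 51550344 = -0.00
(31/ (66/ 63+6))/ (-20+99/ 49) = -31899/ 130388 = -0.24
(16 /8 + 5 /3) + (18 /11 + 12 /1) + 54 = 2353 /33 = 71.30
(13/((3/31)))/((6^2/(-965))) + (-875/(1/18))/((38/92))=-85635005/2052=-41732.46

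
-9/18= -1/2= -0.50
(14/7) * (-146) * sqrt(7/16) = -73 * sqrt(7) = -193.14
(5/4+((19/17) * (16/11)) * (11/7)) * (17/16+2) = 12677/1088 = 11.65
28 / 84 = 1 / 3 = 0.33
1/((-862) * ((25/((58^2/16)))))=-841/86200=-0.01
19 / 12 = 1.58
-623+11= -612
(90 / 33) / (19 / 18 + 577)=108 / 22891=0.00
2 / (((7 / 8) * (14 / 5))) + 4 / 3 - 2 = 22 / 147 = 0.15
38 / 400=19 / 200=0.10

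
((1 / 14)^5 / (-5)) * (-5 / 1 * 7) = 1 / 76832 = 0.00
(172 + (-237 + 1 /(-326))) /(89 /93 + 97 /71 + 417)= -139924173 /902625866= -0.16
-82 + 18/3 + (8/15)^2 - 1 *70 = -32786/225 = -145.72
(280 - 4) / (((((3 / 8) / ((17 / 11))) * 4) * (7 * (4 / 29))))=22678 / 77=294.52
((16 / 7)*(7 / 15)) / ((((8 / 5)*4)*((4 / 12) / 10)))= 5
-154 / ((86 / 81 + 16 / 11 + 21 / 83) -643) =5694381 / 23673491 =0.24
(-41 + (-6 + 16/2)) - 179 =-218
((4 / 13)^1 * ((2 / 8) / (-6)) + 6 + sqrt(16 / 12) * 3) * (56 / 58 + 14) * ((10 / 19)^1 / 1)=8680 * sqrt(3) / 551 + 1013390 / 21489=74.44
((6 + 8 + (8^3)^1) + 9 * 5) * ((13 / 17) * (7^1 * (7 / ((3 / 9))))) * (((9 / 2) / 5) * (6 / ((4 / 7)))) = 206233209 / 340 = 606568.26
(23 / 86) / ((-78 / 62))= -713 / 3354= -0.21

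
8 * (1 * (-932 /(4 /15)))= -27960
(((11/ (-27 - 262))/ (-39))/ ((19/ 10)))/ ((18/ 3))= 55/ 642447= 0.00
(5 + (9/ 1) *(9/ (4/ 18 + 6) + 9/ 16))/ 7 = 2585/ 784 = 3.30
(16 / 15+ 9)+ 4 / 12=52 / 5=10.40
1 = 1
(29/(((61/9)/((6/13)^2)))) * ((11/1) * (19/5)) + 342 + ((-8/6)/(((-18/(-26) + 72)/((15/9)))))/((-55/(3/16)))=488785192009/1285944660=380.10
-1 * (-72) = 72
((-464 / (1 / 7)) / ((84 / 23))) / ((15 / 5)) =-2668 / 9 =-296.44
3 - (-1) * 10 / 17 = 61 / 17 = 3.59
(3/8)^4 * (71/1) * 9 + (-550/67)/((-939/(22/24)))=9775137101/773074944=12.64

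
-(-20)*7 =140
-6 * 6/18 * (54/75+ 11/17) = -1162/425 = -2.73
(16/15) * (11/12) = 44/45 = 0.98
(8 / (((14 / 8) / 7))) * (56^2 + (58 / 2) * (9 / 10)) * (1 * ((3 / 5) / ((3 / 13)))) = 6577168 / 25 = 263086.72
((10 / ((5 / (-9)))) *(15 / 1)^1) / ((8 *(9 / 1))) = -15 / 4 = -3.75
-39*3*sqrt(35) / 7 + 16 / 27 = 16 / 27 -117*sqrt(35) / 7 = -98.29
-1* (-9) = 9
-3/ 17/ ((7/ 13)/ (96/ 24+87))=-29.82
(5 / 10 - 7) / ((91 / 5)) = -5 / 14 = -0.36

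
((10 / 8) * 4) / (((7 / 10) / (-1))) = -50 / 7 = -7.14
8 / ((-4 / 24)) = -48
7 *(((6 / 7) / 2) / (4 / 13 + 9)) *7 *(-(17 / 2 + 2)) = -5733 / 242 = -23.69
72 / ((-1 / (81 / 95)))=-5832 / 95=-61.39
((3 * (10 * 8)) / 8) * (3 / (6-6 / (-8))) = 40 / 3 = 13.33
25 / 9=2.78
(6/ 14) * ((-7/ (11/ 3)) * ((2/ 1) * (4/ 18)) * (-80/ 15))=64/ 33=1.94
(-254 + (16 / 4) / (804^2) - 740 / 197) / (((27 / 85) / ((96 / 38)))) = -2790015423100 / 1360988487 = -2049.99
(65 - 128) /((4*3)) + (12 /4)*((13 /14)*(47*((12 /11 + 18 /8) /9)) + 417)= 113903 /88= 1294.35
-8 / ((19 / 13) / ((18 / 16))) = -117 / 19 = -6.16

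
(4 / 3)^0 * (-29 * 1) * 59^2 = -100949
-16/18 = -8/9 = -0.89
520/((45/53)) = 5512/9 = 612.44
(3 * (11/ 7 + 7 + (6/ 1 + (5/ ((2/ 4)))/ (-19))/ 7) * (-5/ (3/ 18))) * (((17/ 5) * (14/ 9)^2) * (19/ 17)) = -69664/ 9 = -7740.44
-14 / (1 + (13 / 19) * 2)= -266 / 45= -5.91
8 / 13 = 0.62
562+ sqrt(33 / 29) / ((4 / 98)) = 49 * sqrt(957) / 58+ 562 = 588.14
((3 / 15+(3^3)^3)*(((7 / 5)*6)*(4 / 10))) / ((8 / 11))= 11367048 / 125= 90936.38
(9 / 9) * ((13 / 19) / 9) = 13 / 171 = 0.08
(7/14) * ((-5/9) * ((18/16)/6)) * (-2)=5/48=0.10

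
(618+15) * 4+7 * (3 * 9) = 2721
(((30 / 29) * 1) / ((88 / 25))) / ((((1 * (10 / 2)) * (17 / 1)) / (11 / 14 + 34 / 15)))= 3205 / 303688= 0.01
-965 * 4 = -3860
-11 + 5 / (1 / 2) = -1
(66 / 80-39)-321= -14367 / 40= -359.18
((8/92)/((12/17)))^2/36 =289/685584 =0.00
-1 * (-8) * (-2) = -16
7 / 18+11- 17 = -101 / 18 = -5.61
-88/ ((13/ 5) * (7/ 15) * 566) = -3300/ 25753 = -0.13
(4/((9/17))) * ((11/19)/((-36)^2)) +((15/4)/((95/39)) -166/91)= -354596/1260441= -0.28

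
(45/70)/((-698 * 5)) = -9/48860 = -0.00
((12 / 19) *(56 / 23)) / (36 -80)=-168 / 4807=-0.03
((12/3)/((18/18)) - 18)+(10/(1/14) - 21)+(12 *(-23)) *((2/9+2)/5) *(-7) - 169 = 2384/3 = 794.67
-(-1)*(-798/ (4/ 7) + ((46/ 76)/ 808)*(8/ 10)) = -1396.50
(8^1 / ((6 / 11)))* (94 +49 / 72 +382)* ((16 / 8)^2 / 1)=755062 / 27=27965.26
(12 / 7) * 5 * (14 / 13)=120 / 13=9.23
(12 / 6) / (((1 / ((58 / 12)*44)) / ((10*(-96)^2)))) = 39198720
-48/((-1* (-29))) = -48/29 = -1.66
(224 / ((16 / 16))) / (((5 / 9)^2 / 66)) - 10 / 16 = 9579907 / 200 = 47899.54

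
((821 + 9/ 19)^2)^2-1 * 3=59345668393801933/ 130321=455380701451.05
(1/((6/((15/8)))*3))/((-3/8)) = -5/18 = -0.28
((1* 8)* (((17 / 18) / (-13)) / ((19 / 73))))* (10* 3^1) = -49640 / 741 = -66.99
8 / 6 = 4 / 3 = 1.33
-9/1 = -9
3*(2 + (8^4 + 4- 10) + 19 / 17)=208749 / 17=12279.35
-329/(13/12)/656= -987/2132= -0.46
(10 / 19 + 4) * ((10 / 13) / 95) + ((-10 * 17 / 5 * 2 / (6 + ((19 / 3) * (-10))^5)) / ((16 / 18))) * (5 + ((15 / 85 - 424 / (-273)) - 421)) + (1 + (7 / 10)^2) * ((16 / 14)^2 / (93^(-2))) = 3686194890400846679609 / 218998574765471900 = 16832.05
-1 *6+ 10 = 4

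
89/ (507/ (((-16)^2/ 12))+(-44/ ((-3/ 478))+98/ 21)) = 0.01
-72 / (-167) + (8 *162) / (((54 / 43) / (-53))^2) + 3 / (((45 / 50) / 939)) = 2311504.21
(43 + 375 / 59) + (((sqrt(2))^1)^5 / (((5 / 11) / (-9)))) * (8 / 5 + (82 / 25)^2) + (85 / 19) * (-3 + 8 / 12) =130879 / 3363-3058704 * sqrt(2) / 3125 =-1345.29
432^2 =186624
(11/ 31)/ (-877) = -0.00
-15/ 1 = -15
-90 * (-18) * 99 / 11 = 14580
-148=-148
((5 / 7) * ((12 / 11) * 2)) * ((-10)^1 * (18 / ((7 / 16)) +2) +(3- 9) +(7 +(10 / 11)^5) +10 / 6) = -57920128160 / 86806489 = -667.23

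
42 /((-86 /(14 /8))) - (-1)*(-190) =-32827 /172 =-190.85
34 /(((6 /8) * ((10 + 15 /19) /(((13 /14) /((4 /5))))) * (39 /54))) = 1938 /287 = 6.75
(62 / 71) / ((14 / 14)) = 62 / 71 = 0.87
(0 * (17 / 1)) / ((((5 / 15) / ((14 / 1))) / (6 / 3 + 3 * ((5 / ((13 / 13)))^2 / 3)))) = 0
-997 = -997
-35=-35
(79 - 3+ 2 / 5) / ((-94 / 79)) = -64.21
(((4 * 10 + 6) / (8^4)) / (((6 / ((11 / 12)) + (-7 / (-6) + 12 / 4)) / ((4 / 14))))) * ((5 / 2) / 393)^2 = 6325 / 521808623616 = 0.00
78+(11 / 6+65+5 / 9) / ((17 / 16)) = 21638 / 153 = 141.42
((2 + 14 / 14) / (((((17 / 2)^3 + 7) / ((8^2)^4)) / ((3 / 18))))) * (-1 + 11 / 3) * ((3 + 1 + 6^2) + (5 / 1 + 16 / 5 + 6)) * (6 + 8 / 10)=4946728583168 / 372675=13273572.37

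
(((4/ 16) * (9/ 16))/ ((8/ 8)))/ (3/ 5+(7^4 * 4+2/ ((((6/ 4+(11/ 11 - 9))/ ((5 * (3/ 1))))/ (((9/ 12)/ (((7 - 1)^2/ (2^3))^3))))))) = 47385/ 3236353216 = 0.00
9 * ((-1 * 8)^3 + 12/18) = -4602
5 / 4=1.25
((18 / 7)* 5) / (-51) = -30 / 119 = -0.25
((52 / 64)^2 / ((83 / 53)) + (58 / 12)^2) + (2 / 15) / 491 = 23.78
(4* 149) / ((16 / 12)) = 447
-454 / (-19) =454 / 19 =23.89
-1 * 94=-94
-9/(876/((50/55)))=-15/1606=-0.01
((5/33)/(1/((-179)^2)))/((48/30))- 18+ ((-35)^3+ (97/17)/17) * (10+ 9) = -61922019551/76296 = -811602.44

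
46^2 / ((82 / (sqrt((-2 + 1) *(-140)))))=2116 *sqrt(35) / 41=305.33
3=3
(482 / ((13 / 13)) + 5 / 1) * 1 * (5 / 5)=487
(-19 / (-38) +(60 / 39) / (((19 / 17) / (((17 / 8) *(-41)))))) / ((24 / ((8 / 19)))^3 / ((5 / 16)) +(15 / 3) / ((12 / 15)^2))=-2359920 / 11710278151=-0.00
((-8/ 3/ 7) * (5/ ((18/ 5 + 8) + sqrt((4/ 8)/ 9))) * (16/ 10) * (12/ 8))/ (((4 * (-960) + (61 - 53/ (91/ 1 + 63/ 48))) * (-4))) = -8811360/ 337887801137 + 126600 * sqrt(2)/ 337887801137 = -0.00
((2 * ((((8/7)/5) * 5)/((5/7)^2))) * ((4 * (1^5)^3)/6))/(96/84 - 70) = -784/18075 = -0.04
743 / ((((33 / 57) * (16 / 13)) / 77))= 1284647 / 16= 80290.44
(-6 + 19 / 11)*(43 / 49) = -2021 / 539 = -3.75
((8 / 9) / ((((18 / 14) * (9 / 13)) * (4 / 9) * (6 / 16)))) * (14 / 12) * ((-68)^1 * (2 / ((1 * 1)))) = -693056 / 729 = -950.69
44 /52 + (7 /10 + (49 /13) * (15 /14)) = 363 /65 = 5.58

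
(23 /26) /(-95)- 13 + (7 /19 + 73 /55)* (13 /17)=-1081987 /92378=-11.71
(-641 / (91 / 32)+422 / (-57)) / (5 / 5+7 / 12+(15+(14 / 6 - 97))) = 2.98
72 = 72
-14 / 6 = -7 / 3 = -2.33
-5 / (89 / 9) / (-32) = 45 / 2848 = 0.02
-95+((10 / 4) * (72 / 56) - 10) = -1425 / 14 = -101.79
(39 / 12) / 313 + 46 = 57605 / 1252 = 46.01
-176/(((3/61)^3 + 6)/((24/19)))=-319589248/8625449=-37.05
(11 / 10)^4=14641 / 10000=1.46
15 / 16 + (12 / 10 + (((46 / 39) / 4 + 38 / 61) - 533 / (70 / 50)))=-503132377 / 1332240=-377.66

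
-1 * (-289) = 289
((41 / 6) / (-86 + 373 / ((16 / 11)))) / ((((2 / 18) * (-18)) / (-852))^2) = 6613792 / 909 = 7275.90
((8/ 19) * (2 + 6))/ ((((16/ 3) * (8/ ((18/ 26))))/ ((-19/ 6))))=-9/ 52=-0.17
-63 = -63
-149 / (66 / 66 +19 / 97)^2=-1401941 / 13456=-104.19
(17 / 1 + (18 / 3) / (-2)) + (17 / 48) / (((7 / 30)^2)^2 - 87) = 986259511 / 70467599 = 14.00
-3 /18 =-1 /6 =-0.17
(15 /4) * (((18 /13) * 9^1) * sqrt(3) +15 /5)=45 /4 +1215 * sqrt(3) /26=92.19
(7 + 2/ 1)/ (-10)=-9/ 10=-0.90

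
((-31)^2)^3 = 887503681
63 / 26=2.42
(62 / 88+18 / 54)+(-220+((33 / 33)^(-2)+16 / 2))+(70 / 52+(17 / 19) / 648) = -367290179 / 1760616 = -208.61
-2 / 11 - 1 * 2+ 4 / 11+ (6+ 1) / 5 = -23 / 55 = -0.42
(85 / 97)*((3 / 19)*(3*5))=3825 / 1843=2.08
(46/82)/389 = 23/15949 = 0.00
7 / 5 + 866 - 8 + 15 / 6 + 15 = 8769 / 10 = 876.90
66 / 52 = 33 / 26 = 1.27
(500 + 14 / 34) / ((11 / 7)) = 59549 / 187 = 318.44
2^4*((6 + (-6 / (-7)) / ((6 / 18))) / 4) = 240 / 7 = 34.29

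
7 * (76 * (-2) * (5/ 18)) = -2660/ 9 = -295.56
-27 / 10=-2.70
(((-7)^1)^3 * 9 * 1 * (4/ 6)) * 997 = -2051826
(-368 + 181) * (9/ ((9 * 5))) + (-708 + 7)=-3692/ 5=-738.40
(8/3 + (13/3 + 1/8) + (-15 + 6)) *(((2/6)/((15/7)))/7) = -1/24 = -0.04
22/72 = 11/36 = 0.31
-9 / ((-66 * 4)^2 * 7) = -1 / 54208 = -0.00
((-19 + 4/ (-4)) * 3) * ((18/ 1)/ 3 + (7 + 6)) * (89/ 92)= -25365/ 23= -1102.83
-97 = -97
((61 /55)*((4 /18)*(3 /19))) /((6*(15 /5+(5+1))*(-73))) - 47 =-290417056 /6179085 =-47.00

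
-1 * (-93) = 93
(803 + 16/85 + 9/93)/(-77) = -2116656/202895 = -10.43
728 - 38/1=690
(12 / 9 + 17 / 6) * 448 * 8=44800 / 3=14933.33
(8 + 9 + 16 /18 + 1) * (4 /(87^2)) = 680 /68121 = 0.01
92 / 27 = 3.41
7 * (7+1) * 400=22400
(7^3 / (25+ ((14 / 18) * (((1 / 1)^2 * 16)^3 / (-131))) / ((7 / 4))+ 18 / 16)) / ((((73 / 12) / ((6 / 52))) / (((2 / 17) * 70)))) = 4.38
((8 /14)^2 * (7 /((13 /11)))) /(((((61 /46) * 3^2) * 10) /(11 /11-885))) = -275264 /19215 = -14.33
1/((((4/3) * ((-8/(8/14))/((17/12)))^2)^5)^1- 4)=2015993900449/75472111454700307040636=0.00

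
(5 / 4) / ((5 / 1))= 1 / 4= 0.25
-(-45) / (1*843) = 15 / 281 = 0.05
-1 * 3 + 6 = 3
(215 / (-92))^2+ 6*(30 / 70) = 475927 / 59248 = 8.03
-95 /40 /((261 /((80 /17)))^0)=-19 /8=-2.38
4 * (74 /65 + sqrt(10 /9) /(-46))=4.46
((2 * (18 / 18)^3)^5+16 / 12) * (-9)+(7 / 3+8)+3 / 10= -8681 / 30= -289.37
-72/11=-6.55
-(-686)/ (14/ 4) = 196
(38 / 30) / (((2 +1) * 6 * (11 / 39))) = 247 / 990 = 0.25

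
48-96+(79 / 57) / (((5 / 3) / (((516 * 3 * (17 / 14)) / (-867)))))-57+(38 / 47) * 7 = -53740999 / 531335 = -101.14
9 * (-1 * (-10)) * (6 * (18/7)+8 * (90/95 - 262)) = -24813720/133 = -186569.32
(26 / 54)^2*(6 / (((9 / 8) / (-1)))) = -2704 / 2187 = -1.24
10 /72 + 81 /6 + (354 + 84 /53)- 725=-678821 /1908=-355.78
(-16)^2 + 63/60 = 5141/20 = 257.05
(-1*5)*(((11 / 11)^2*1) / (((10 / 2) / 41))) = -41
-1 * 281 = -281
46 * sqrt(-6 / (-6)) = 46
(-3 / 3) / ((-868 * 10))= 0.00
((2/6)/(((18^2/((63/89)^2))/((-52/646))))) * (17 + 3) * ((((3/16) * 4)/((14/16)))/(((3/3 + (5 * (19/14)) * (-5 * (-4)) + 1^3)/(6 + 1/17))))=-0.00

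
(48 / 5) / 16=0.60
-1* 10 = -10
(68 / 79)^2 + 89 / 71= 883753 / 443111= 1.99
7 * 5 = 35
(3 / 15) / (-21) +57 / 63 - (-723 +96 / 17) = 1282073 / 1785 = 718.25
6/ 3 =2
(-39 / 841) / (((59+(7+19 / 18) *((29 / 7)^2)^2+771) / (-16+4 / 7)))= 26004888 / 116416842085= 0.00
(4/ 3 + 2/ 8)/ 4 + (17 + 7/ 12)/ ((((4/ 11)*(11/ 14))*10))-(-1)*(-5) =31/ 20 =1.55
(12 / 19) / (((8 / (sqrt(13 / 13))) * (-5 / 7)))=-21 / 190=-0.11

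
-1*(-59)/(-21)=-59/21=-2.81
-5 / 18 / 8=-5 / 144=-0.03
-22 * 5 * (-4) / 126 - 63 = -3749 / 63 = -59.51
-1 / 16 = -0.06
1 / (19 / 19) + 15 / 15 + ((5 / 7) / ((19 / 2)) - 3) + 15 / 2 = 1749 / 266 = 6.58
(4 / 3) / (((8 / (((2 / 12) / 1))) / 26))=13 / 18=0.72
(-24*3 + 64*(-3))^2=69696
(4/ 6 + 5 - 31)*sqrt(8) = -152*sqrt(2)/ 3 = -71.65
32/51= 0.63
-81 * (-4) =324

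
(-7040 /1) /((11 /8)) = -5120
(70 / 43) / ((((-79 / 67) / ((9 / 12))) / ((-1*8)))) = 28140 / 3397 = 8.28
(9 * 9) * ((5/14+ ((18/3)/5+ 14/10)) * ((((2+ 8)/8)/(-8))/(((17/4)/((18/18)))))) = -16767/1904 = -8.81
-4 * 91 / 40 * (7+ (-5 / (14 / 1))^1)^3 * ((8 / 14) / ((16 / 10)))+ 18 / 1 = -10259073 / 10976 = -934.68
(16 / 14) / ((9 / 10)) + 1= 143 / 63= 2.27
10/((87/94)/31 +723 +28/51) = 1486140/107533951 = 0.01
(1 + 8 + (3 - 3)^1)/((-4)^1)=-9/4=-2.25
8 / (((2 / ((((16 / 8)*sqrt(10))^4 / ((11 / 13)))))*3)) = 2521.21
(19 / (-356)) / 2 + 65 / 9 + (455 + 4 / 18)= 2963173 / 6408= 462.42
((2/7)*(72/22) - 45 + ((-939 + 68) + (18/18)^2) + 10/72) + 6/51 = -43062307/47124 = -913.81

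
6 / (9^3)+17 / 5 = 4141 / 1215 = 3.41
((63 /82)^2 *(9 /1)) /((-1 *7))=-5103 /6724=-0.76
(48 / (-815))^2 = 2304 / 664225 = 0.00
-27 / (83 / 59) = -1593 / 83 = -19.19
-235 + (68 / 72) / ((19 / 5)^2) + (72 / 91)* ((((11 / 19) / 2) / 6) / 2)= -138909769 / 591318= -234.92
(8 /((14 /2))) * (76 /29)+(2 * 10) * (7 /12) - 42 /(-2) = 21718 /609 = 35.66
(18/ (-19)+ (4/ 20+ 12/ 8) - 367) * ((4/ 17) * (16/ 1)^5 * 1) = -90361929.55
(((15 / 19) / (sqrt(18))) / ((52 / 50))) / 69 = 125 * sqrt(2) / 68172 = 0.00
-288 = -288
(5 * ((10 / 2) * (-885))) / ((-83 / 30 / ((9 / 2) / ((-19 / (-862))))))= 2574686250 / 1577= 1632648.22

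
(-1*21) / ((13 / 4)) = -84 / 13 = -6.46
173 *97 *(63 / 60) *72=1268643.60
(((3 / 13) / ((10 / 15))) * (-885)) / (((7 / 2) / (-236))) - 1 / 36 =67670549 / 3276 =20656.46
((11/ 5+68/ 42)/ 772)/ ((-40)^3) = -401/ 5187840000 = -0.00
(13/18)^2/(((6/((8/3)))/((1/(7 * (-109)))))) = -0.00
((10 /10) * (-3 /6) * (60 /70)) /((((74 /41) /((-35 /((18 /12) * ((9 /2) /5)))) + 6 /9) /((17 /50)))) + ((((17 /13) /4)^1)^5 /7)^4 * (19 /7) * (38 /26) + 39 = 4548021913116622280541636063127712142987929087 /117350310028304716173375844598258881053851648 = 38.76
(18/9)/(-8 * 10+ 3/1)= -2/77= -0.03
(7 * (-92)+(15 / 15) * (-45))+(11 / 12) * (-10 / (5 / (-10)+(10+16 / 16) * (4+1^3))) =-225358 / 327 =-689.17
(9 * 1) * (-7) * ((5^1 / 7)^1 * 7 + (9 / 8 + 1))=-3591 / 8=-448.88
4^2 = 16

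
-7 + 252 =245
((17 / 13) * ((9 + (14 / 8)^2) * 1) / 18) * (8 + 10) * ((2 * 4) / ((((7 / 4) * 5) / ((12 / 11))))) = 78744 / 5005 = 15.73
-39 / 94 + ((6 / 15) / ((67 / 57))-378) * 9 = -107045601 / 31490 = -3399.35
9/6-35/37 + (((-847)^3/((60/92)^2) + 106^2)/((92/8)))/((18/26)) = -618454214973733/3446550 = -179441532.83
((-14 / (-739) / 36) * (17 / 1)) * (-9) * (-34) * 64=129472 / 739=175.20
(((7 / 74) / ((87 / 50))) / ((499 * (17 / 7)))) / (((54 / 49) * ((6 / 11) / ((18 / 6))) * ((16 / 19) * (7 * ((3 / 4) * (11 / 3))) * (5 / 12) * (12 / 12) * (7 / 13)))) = 60515 / 983043972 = 0.00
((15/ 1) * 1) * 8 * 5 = 600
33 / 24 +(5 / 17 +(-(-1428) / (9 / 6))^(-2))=1512729 / 906304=1.67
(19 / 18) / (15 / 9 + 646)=19 / 11658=0.00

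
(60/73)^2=3600/5329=0.68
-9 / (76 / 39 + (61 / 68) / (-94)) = -2243592 / 483413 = -4.64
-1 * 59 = -59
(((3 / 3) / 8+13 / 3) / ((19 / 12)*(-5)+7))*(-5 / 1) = 535 / 22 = 24.32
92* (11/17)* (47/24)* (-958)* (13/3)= -74045257/153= -483955.93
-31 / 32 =-0.97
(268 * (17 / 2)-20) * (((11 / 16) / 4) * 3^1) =37257 / 32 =1164.28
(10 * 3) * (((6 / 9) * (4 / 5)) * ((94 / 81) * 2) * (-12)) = -12032 / 27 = -445.63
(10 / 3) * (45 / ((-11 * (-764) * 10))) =15 / 8404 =0.00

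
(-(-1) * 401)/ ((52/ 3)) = 1203/ 52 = 23.13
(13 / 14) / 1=13 / 14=0.93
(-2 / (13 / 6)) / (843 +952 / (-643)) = -7716 / 7034261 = -0.00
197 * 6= 1182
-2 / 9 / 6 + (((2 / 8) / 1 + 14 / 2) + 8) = 1643 / 108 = 15.21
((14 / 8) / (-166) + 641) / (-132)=-425617 / 87648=-4.86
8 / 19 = 0.42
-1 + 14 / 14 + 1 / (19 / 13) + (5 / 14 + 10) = 2937 / 266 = 11.04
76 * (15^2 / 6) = 2850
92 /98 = 46 /49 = 0.94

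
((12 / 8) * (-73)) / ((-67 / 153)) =33507 / 134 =250.05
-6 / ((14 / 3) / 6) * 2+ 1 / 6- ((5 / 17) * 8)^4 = -161056961 / 3507882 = -45.91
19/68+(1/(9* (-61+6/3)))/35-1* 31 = -38824133/1263780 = -30.72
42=42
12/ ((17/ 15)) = 180/ 17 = 10.59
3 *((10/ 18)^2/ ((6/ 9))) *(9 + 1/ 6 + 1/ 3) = 475/ 36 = 13.19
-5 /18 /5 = -1 /18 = -0.06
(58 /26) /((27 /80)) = 2320 /351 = 6.61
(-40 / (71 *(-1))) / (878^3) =5 / 6006920849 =0.00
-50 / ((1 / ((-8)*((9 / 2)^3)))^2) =-26572050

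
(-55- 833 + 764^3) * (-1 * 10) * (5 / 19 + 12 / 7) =-1172829711280 / 133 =-8818268505.86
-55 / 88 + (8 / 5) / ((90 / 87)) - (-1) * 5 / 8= 116 / 75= 1.55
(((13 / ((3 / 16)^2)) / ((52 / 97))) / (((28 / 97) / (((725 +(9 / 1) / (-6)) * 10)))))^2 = 1186325794056505600 / 3969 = 298897907295667.83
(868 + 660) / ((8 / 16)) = 3056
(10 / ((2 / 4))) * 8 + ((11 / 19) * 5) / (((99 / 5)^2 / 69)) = 160.51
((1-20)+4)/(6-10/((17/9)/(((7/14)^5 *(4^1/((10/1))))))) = -680/269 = -2.53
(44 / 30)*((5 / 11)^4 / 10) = 25 / 3993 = 0.01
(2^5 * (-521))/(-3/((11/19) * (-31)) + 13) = -2842576/2245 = -1266.18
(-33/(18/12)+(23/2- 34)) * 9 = -801/2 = -400.50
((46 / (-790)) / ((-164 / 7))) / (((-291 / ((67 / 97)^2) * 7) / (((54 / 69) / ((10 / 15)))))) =-40401 / 59122956940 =-0.00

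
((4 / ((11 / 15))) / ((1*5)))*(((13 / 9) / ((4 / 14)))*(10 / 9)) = 1820 / 297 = 6.13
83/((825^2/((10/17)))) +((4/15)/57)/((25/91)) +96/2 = 703744634/14656125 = 48.02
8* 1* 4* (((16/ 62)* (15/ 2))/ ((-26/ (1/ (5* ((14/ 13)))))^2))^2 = 18/ 57684025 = 0.00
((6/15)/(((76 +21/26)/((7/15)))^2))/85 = 0.00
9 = 9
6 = 6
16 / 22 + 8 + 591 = 6597 / 11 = 599.73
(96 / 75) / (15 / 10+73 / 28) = 896 / 2875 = 0.31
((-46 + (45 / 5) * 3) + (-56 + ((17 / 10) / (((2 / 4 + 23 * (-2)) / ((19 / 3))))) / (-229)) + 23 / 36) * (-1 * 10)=278926139 / 375102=743.60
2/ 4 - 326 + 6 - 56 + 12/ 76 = -375.34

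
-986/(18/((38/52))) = -9367/234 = -40.03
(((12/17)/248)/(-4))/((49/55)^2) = -9075/10122616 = -0.00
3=3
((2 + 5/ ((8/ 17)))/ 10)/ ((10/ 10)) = 101/ 80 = 1.26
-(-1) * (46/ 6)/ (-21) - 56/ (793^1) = -21767/ 49959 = -0.44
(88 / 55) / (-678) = -4 / 1695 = -0.00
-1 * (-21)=21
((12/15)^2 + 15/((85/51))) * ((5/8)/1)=241/40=6.02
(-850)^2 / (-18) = -40138.89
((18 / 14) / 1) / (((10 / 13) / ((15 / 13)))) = 27 / 14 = 1.93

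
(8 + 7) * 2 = 30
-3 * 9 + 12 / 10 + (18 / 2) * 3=6 / 5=1.20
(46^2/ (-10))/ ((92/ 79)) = -1817/ 10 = -181.70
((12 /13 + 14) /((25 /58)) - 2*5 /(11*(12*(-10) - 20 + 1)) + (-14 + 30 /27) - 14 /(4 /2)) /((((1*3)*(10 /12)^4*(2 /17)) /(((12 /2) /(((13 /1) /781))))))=11457153436176 /367046875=31214.41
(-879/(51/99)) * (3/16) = -87021/272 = -319.93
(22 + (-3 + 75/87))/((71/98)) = 56448/2059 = 27.42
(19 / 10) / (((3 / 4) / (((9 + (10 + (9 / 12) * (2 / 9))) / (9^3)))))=437 / 6561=0.07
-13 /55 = -0.24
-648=-648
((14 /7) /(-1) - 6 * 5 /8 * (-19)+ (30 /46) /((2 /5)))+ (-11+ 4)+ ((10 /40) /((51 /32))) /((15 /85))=53629 /828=64.77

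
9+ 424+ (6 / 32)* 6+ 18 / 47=163375 / 376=434.51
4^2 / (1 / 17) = 272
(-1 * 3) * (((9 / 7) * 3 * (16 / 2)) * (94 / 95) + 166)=-392082 / 665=-589.60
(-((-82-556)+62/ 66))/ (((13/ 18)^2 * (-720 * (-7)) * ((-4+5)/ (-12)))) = -189207/ 65065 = -2.91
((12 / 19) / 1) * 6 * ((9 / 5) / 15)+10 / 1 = 4966 / 475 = 10.45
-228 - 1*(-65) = -163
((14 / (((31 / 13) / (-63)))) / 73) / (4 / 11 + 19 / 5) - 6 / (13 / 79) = -253837788 / 6736951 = -37.68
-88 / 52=-22 / 13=-1.69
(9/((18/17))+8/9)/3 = 169/54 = 3.13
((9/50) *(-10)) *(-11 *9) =891/5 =178.20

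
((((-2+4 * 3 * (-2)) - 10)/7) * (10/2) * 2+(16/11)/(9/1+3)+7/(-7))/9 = -12083/2079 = -5.81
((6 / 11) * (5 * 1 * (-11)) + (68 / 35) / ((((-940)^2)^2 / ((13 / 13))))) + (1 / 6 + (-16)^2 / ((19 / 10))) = 40849273555300969 / 389398543800000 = 104.90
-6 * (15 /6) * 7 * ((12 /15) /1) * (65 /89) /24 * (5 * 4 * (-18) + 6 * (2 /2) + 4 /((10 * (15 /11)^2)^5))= 464405389729538111309 /513218847656250000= 904.89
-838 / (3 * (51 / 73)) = -61174 / 153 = -399.83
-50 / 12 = -25 / 6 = -4.17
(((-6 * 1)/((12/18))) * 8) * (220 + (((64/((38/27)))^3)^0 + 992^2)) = -70868520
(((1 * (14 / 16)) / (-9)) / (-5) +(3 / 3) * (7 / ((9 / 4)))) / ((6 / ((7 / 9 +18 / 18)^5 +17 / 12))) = 1020817441 / 102036672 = 10.00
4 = 4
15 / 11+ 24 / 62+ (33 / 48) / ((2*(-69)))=1314425 / 752928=1.75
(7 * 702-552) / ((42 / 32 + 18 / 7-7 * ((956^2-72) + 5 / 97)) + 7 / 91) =-616053984 / 903467374697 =-0.00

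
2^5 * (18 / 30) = 96 / 5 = 19.20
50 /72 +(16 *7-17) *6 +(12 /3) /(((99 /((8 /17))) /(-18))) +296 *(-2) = -145733 /6732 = -21.65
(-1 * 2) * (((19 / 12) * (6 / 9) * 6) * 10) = -380 / 3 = -126.67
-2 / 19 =-0.11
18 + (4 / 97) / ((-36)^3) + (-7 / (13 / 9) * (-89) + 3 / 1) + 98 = 8094092819 / 14708304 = 550.31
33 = 33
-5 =-5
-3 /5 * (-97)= 291 /5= 58.20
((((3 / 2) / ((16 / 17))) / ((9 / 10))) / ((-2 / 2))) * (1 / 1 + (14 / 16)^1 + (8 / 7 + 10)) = -20655 / 896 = -23.05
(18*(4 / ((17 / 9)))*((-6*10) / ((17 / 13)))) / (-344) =63180 / 12427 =5.08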